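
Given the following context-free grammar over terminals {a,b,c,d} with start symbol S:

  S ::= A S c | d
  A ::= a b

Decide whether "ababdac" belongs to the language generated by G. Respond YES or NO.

CNF form of G:
  S -> A X3 | d
  A -> T0 T1
  T0 -> a
  T1 -> b
  T2 -> c
  X3 -> S T2

Fill CYK table bottom-up:
  cell(0,0) a: {T0}  orig:{}
  cell(1,1) b: {T1}  orig:{}
  cell(2,2) a: {T0}  orig:{}
  cell(3,3) b: {T1}  orig:{}
  cell(4,4) d: {S}
  cell(5,5) a: {T0}  orig:{}
  cell(6,6) c: {T2}  orig:{}
  cell(0,1) ab: {A}
  cell(1,2) ba: ∅
  cell(2,3) ab: {A}
  cell(3,4) bd: ∅
  cell(4,5) da: ∅
  cell(5,6) ac: ∅
  cell(0,2) aba: ∅
  cell(1,3) bab: ∅
  cell(2,4) abd: ∅
  cell(3,5) bda: ∅
  cell(4,6) dac: ∅
  cell(0,3) abab: ∅
  cell(1,4) babd: ∅
  cell(2,5) abda: ∅
  cell(3,6) bdac: ∅
  cell(0,4) ababd: ∅
  cell(1,5) babda: ∅
  cell(2,6) abdac: ∅
  cell(0,5) ababda: ∅
  cell(1,6) babdac: ∅
  cell(0,6) ababdac: ∅

S ∉ T[0,6] ⇒ NO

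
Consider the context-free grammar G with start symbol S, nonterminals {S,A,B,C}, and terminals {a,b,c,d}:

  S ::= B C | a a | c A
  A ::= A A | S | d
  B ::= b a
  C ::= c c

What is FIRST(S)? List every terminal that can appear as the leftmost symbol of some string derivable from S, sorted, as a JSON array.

Compute FIRST by fixpoint:
[1]
  A via A→d: +{d}
  B via B→b a: +{b}
  C via C→c c: +{c}
  S via S→B C: +{b}
  S via S→a a: +{a}
  S via S→c A: +{c}
  S: {a,b,c}  A: {d}  B: {b}  C: {c}
[2]
  A via A→S: +{a,b,c}
  S: {a,b,c}  A: {a,b,c,d}  B: {b}  C: {c}
[3] (stable)
  S: {a,b,c}  A: {a,b,c,d}  B: {b}  C: {c}

FIRST(S) = ["a", "b", "c"]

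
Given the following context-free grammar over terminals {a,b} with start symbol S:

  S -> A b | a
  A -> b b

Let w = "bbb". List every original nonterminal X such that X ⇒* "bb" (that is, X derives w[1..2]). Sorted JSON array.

Convert to CNF:
  S -> A T0 | a
  A -> T0 T0
  T0 -> b

CYK fill (cells [i..j] with 1 ≤ i ≤ j ≤ 2 only):
  [1..1]={T0}  "b"  orig:{}
  [2..2]={T0}  "b"  orig:{}
  [1..2]={A}  "bb"

Original NTs in T[1,2] deriving "bb": ["A"]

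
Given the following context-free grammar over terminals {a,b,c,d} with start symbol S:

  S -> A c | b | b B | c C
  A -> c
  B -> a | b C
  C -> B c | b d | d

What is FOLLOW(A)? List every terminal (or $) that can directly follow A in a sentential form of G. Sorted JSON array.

FIRST sets, iterate to fixpoint:
round 1:
  A via A→c: +{c}
  B via B→a: +{a}
  B via B→b C: +{b}
  C via C→B c: +{a,b}
  C via C→d: +{d}
  S via S→A c: +{c}
  S via S→b: +{b}
  FIRST(S)={b,c}  FIRST(A)={c}  FIRST(B)={a,b}  FIRST(C)={a,b,d}
round 2: — fixpoint
  FIRST(S)={b,c}  FIRST(A)={c}  FIRST(B)={a,b}  FIRST(C)={a,b,d}

Compute FOLLOW by fixpoint:
initialize: $ ∈ FOLLOW(S)
iter 1:
  C→B c: FOLLOW(B) ⊇ FIRST(c) = {c}; new: +{c}
  S→A c: FOLLOW(A) ⊇ FIRST(c) = {c}; new: +{c}
  S→b B: FOLLOW(B) ⊇ FOLLOW(S) ⊇ {$}; new: +{$}
  S→c C: FOLLOW(C) ⊇ FOLLOW(S) ⊇ {$}; new: +{$}
  FOLLOW(S)={$}  FOLLOW(A)={c}  FOLLOW(B)={$,c}  FOLLOW(C)={$}
iter 2:
  B→b C: FOLLOW(C) ⊇ FOLLOW(B) ⊇ {$,c}; new: +{c}
  FOLLOW(S)={$}  FOLLOW(A)={c}  FOLLOW(B)={$,c}  FOLLOW(C)={$,c}
iter 3: done
  FOLLOW(S)={$}  FOLLOW(A)={c}  FOLLOW(B)={$,c}  FOLLOW(C)={$,c}

FOLLOW(A) = ["c"]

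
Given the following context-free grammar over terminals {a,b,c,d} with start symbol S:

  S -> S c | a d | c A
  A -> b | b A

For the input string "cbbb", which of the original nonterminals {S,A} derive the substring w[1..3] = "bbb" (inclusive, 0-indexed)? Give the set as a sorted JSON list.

CNF form of G:
  S -> S T1 | T1 A | T2 T3
  A -> T0 A | b
  T0 -> b
  T1 -> c
  T2 -> a
  T3 -> d

CYK table (by increasing span), restricted to cells inside w[1..3]:
  [1..1]={A,T0}  "b"  orig:{A}
  [2..2]={A,T0}  "b"  orig:{A}
  [3..3]={A,T0}  "b"  orig:{A}
  [1..2]={A}  "bb"
  [2..3]={A}  "bb"
  [1..3]={A}  "bbb"

Original NTs in T[1,3] deriving "bbb": ["A"]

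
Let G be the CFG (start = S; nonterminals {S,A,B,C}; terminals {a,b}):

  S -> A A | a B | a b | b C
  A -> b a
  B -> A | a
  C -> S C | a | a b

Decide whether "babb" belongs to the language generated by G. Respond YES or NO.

CNF form of G:
  S -> A A | T0 C | T1 B | T1 T0
  A -> T0 T1
  B -> T0 T1 | a
  C -> S C | T1 T0 | a
  T0 -> b
  T1 -> a

CYK table (by increasing span):
  [0..0]={T0}  "b"  orig:{}
  [1..1]={B,C,T1}  "a"  orig:{B,C}
  [2..2]={T0}  "b"  orig:{}
  [3..3]={T0}  "b"  orig:{}
  [0..1]={A,B,S}  "ba"
  [1..2]={C,S}  "ab"
  [2..3]=∅  "bb"
  [0..2]={S}  "bab"
  [1..3]=∅  "abb"
  [0..3]=∅  "babb"

S ∉ T[0,3] ⇒ NO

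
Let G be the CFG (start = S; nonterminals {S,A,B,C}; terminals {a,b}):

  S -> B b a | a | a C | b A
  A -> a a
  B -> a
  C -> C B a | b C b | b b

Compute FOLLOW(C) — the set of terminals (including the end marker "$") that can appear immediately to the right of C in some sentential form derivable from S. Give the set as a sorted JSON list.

FIRST iteration:
iter 1:
  A via A→a a: +{a}
  B via B→a: +{a}
  C via C→b C b: +{b}
  S via S→B b a: +{a}
  S via S→b A: +{b}
  FIRST[S]={a,b}  FIRST[A]={a}  FIRST[B]={a}  FIRST[C]={b}
iter 2: — fixpoint
  FIRST[S]={a,b}  FIRST[A]={a}  FIRST[B]={a}  FIRST[C]={b}

FOLLOW sets:
FOLLOW(S) := {$}
[1]
  C→C B a: FOLLOW(C) ⊇ FIRST(B) = {a}; new: +{a}
  C→C B a: FOLLOW(B) ⊇ FIRST(a) = {a}; new: +{a}
  C→b C b: FOLLOW(C) ⊇ FIRST(b) = {b}; new: +{b}
  S→B b a: FOLLOW(B) ⊇ FIRST(b) = {b}; new: +{b}
  S→a C: FOLLOW(C) ⊇ FOLLOW(S) ⊇ {$}; new: +{$}
  S→b A: FOLLOW(A) ⊇ FOLLOW(S) ⊇ {$}; new: +{$}
  S: {$}  A: {$}  B: {a,b}  C: {$,a,b}
[2] (stable)
  S: {$}  A: {$}  B: {a,b}  C: {$,a,b}

FOLLOW(C) = ["$", "a", "b"]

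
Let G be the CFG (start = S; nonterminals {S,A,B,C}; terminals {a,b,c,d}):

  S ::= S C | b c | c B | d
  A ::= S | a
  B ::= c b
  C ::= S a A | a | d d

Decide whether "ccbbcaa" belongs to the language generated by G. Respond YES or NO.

CNF form of G:
  S -> S C | T0 T1 | T1 B | d
  A -> S C | T0 T1 | T1 B | a | d
  B -> T1 T0
  C -> S X4 | T3 T3 | a
  T0 -> b
  T1 -> c
  T2 -> a
  T3 -> d
  X4 -> T2 A

CYK table (by increasing span):
  T[0,0] 'c' = {T1}  orig:{}
  T[1,1] 'c' = {T1}  orig:{}
  T[2,2] 'b' = {T0}  orig:{}
  T[3,3] 'b' = {T0}  orig:{}
  T[4,4] 'c' = {T1}  orig:{}
  T[5,5] 'a' = {A,C,T2}  orig:{A,C}
  T[6,6] 'a' = {A,C,T2}  orig:{A,C}
  T[0,1] 'cc' = ∅
  T[1,2] 'cb' = {B}
  T[2,3] 'bb' = ∅
  T[3,4] 'bc' = {A,S}
  T[4,5] 'ca' = ∅
  T[5,6] 'aa' = {X4}  orig:{}
  T[0,2] 'ccb' = {A,S}
  T[1,3] 'cbb' = ∅
  T[2,4] 'bbc' = ∅
  T[3,5] 'bca' = {A,S}
  T[4,6] 'caa' = ∅
  T[0,3] 'ccbb' = ∅
  T[1,4] 'cbbc' = ∅
  T[2,5] 'bbca' = ∅
  T[3,6] 'bcaa' = {A,C,S}
  T[0,4] 'ccbbc' = ∅
  T[1,5] 'cbbca' = ∅
  T[2,6] 'bbcaa' = ∅
  T[0,5] 'ccbbca' = ∅
  T[1,6] 'cbbcaa' = ∅
  T[0,6] 'ccbbcaa' = {A,S}

S ∈ T[0,6] ⇒ YES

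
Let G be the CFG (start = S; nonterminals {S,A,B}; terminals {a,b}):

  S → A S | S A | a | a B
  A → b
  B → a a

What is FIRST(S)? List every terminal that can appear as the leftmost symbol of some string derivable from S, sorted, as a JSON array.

FIRST iteration:
[1]
  A via A→b: +{b}
  B via B→a a: +{a}
  S via S→A S: +{b}
  S via S→a: +{a}
  S: {a,b}  A: {b}  B: {a}
[2] — fixpoint
  S: {a,b}  A: {b}  B: {a}

FIRST(S) = ["a", "b"]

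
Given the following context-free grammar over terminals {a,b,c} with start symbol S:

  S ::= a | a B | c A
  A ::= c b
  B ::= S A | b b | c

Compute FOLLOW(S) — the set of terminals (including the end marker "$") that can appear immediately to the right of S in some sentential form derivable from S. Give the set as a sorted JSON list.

FIRST sets, iterate to fixpoint:
round 1:
  A via A→c b: +{c}
  B via B→b b: +{b}
  B via B→c: +{c}
  S via S→a: +{a}
  S via S→c A: +{c}
  FIRST(S)={a,c}  FIRST(A)={c}  FIRST(B)={b,c}
round 2:
  B via B→S A: +{a}
  FIRST(S)={a,c}  FIRST(A)={c}  FIRST(B)={a,b,c}
round 3: — fixpoint
  FIRST(S)={a,c}  FIRST(A)={c}  FIRST(B)={a,b,c}

FOLLOW sets:
seed FOLLOW(S) with $
pass 1:
  B→S A: FOLLOW(S) ⊇ FIRST(A) = {c}; new: +{c}
  S→a B: FOLLOW(B) ⊇ FOLLOW(S) ⊇ {$,c}; new: +{$,c}
  S→c A: FOLLOW(A) ⊇ FOLLOW(S) ⊇ {$,c}; new: +{$,c}
  S: {$,c}  A: {$,c}  B: {$,c}
pass 2: (stable)
  S: {$,c}  A: {$,c}  B: {$,c}

FOLLOW(S) = ["$", "c"]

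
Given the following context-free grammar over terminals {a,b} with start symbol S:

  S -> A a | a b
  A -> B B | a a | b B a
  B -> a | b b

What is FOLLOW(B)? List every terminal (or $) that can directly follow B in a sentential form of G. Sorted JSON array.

FIRST sets, iterate to fixpoint:
iter 1:
  A via A→a a: +{a}
  A via A→b B a: +{b}
  B via B→a: +{a}
  B via B→b b: +{b}
  S via S→A a: +{a,b}
  FIRST(S)={a,b}  FIRST(A)={a,b}  FIRST(B)={a,b}
iter 2: (no change)
  FIRST(S)={a,b}  FIRST(A)={a,b}  FIRST(B)={a,b}

FOLLOW iteration:
FOLLOW(S) := {$}
pass 1:
  A→B B: FOLLOW(B) ⊇ FIRST(B) = {a,b}; new: +{a,b}
  S→A a: FOLLOW(A) ⊇ FIRST(a) = {a}; new: +{a}
  FOLLOW(S)={$}  FOLLOW(A)={a}  FOLLOW(B)={a,b}
pass 2: — fixpoint
  FOLLOW(S)={$}  FOLLOW(A)={a}  FOLLOW(B)={a,b}

FOLLOW(B) = ["a", "b"]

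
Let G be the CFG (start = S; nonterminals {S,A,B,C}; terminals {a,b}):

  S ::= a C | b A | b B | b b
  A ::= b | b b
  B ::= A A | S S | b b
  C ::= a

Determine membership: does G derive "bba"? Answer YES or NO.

CNF form of G:
  S -> T0 A | T0 B | T0 T0 | T1 C
  A -> T0 T0 | b
  B -> A A | S S | T0 T0
  C -> a
  T0 -> b
  T1 -> a

CYK table (by increasing span):
  T[0,0] 'b' = {A,T0}  orig:{A}
  T[1,1] 'b' = {A,T0}  orig:{A}
  T[2,2] 'a' = {C,T1}  orig:{C}
  T[0,1] 'bb' = {A,B,S}
  T[1,2] 'ba' = ∅
  T[0,2] 'bba' = ∅

S ∉ T[0,2] ⇒ NO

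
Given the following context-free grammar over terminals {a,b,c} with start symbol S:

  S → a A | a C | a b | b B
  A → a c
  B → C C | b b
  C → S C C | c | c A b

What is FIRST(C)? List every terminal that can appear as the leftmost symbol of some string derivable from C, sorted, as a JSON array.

FIRST sets, iterate to fixpoint:
[1]
  A via A→a c: +{a}
  B via B→b b: +{b}
  C via C→c: +{c}
  S via S→a A: +{a}
  S via S→b B: +{b}
  FIRST[S]={a,b}  FIRST[A]={a}  FIRST[B]={b}  FIRST[C]={c}
[2]
  B via B→C C: +{c}
  C via C→S C C: +{a,b}
  FIRST[S]={a,b}  FIRST[A]={a}  FIRST[B]={b,c}  FIRST[C]={a,b,c}
[3]
  B via B→C C: +{a}
  FIRST[S]={a,b}  FIRST[A]={a}  FIRST[B]={a,b,c}  FIRST[C]={a,b,c}
[4] (stable)
  FIRST[S]={a,b}  FIRST[A]={a}  FIRST[B]={a,b,c}  FIRST[C]={a,b,c}

FIRST(C) = ["a", "b", "c"]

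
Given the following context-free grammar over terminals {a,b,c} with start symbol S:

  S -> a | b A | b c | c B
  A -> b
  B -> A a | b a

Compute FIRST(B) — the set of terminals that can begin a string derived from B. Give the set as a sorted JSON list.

FIRST sets, iterate to fixpoint:
pass 1:
  A via A→b: +{b}
  B via B→A a: +{b}
  S via S→a: +{a}
  S via S→b A: +{b}
  S via S→c B: +{c}
  FIRST(S)={a,b,c}  FIRST(A)={b}  FIRST(B)={b}
pass 2: (stable)
  FIRST(S)={a,b,c}  FIRST(A)={b}  FIRST(B)={b}

FIRST(B) = ["b"]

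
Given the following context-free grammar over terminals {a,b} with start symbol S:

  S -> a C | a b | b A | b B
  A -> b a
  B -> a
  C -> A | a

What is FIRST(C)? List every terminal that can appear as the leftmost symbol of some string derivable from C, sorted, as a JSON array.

FIRST sets, iterate to fixpoint:
pass 1:
  A via A→b a: +{b}
  B via B→a: +{a}
  C via C→A: +{b}
  C via C→a: +{a}
  S via S→a C: +{a}
  S via S→b A: +{b}
  FIRST(S)={a,b}  FIRST(A)={b}  FIRST(B)={a}  FIRST(C)={a,b}
pass 2: done
  FIRST(S)={a,b}  FIRST(A)={b}  FIRST(B)={a}  FIRST(C)={a,b}

FIRST(C) = ["a", "b"]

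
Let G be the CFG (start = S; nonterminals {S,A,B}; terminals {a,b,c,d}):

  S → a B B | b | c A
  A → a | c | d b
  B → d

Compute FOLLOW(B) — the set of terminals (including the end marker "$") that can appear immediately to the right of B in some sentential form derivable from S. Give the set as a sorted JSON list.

FIRST iteration:
iter 1:
  A via A→a: +{a}
  A via A→c: +{c}
  A via A→d b: +{d}
  B via B→d: +{d}
  S via S→a B B: +{a}
  S via S→b: +{b}
  S via S→c A: +{c}
  FIRST(S)={a,b,c}  FIRST(A)={a,c,d}  FIRST(B)={d}
iter 2: (no change)
  FIRST(S)={a,b,c}  FIRST(A)={a,c,d}  FIRST(B)={d}

FOLLOW iteration:
FOLLOW(S) := {$}
pass 1:
  S→a B B: FOLLOW(B) ⊇ FIRST(B) = {d}; new: +{d}
  S→a B B: FOLLOW(B) ⊇ FOLLOW(S) ⊇ {$}; new: +{$}
  S→c A: FOLLOW(A) ⊇ FOLLOW(S) ⊇ {$}; new: +{$}
  FOLLOW(S)={$}  FOLLOW(A)={$}  FOLLOW(B)={$,d}
pass 2: done
  FOLLOW(S)={$}  FOLLOW(A)={$}  FOLLOW(B)={$,d}

FOLLOW(B) = ["$", "d"]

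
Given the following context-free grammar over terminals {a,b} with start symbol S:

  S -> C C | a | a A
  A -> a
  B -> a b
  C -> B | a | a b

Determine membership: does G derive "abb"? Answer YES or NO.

CNF form of G:
  S -> C C | T0 A | a
  A -> a
  B -> T0 T1
  C -> T0 T1 | a
  T0 -> a
  T1 -> b

Fill CYK table bottom-up:
  T[0,0] 'a' = {A,C,S,T0}  orig:{A,C,S}
  T[1,1] 'b' = {T1}  orig:{}
  T[2,2] 'b' = {T1}  orig:{}
  T[0,1] 'ab' = {B,C}
  T[1,2] 'bb' = ∅
  T[0,2] 'abb' = ∅

S ∉ T[0,2] ⇒ NO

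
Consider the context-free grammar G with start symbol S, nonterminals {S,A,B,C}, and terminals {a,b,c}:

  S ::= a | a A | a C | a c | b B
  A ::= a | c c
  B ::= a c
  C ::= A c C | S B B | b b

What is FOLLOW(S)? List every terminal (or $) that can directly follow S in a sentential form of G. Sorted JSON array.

FIRST iteration:
pass 1:
  A via A→a: +{a}
  A via A→c c: +{c}
  B via B→a c: +{a}
  C via C→A c C: +{a,c}
  C via C→b b: +{b}
  S via S→a: +{a}
  S via S→b B: +{b}
  S: {a,b}  A: {a,c}  B: {a}  C: {a,b,c}
pass 2: (no change)
  S: {a,b}  A: {a,c}  B: {a}  C: {a,b,c}

FOLLOW sets:
initialize: $ ∈ FOLLOW(S)
iter 1:
  C→A c C: FOLLOW(A) ⊇ FIRST(c) = {c}; new: +{c}
  C→S B B: FOLLOW(S) ⊇ FIRST(B) = {a}; new: +{a}
  C→S B B: FOLLOW(B) ⊇ FIRST(B) = {a}; new: +{a}
  S→a A: FOLLOW(A) ⊇ FOLLOW(S) ⊇ {$,a}; new: +{$,a}
  S→a C: FOLLOW(C) ⊇ FOLLOW(S) ⊇ {$,a}; new: +{$,a}
  S→b B: FOLLOW(B) ⊇ FOLLOW(S) ⊇ {$,a}; new: +{$}
  FOLLOW[S]={$,a}  FOLLOW[A]={$,a,c}  FOLLOW[B]={$,a}  FOLLOW[C]={$,a}
iter 2: (no change)
  FOLLOW[S]={$,a}  FOLLOW[A]={$,a,c}  FOLLOW[B]={$,a}  FOLLOW[C]={$,a}

FOLLOW(S) = ["$", "a"]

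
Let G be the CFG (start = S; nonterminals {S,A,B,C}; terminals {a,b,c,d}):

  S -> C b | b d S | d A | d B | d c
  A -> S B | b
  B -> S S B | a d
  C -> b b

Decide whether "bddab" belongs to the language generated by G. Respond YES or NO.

CNF form of G:
  S -> C T2 | T1 A | T1 B | T1 T3 | T2 X5
  A -> S B | b
  B -> S X4 | T0 T1
  C -> T2 T2
  T0 -> a
  T1 -> d
  T2 -> b
  T3 -> c
  X4 -> S B
  X5 -> T1 S

CYK fill:
  T[0,0] 'b' = {A,T2}  orig:{A}
  T[1,1] 'd' = {T1}  orig:{}
  T[2,2] 'd' = {T1}  orig:{}
  T[3,3] 'a' = {T0}  orig:{}
  T[4,4] 'b' = {A,T2}  orig:{A}
  T[0,1] 'bd' = ∅
  T[1,2] 'dd' = ∅
  T[2,3] 'da' = ∅
  T[3,4] 'ab' = ∅
  T[0,2] 'bdd' = ∅
  T[1,3] 'dda' = ∅
  T[2,4] 'dab' = ∅
  T[0,3] 'bdda' = ∅
  T[1,4] 'ddab' = ∅
  T[0,4] 'bddab' = ∅

S ∉ T[0,4] ⇒ NO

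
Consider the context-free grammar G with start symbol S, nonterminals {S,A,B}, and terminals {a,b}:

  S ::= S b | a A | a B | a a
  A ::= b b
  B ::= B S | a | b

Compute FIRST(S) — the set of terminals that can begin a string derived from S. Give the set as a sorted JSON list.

Compute FIRST by fixpoint:
iter 1:
  A via A→b b: +{b}
  B via B→a: +{a}
  B via B→b: +{b}
  S via S→a A: +{a}
  FIRST(S)={a}  FIRST(A)={b}  FIRST(B)={a,b}
iter 2: (stable)
  FIRST(S)={a}  FIRST(A)={b}  FIRST(B)={a,b}

FIRST(S) = ["a"]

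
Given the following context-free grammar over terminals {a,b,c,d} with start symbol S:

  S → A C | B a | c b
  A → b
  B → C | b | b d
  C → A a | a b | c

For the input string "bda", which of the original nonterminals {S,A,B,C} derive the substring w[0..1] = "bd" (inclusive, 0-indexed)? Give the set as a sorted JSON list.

CNF form of G:
  S -> A C | B T0 | T3 T1
  A -> b
  B -> A T0 | T0 T1 | T1 T2 | b | c
  C -> A T0 | T0 T1 | c
  T0 -> a
  T1 -> b
  T2 -> d
  T3 -> c

CYK fill (cells [i..j] with 0 ≤ i ≤ j ≤ 1 only):
  cell(0,0) b: {A,B,T1}  orig:{A,B}
  cell(1,1) d: {T2}  orig:{}
  cell(0,1) bd: {B}

Original NTs in T[0,1] deriving "bd": ["B"]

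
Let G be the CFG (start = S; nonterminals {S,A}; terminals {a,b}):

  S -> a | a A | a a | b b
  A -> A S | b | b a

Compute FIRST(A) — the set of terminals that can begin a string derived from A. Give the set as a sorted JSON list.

FIRST sets, iterate to fixpoint:
[1]
  A via A→b: +{b}
  S via S→a: +{a}
  S via S→b b: +{b}
  FIRST[S]={a,b}  FIRST[A]={b}
[2] (stable)
  FIRST[S]={a,b}  FIRST[A]={b}

FIRST(A) = ["b"]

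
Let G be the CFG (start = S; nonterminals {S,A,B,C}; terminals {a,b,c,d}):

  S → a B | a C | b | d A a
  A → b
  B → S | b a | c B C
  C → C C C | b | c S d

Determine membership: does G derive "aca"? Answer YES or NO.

CNF form of G:
  S -> T0 B | T0 C | T3 X8 | b
  A -> b
  B -> T0 B | T0 C | T1 T0 | T2 X4 | T3 X5 | b
  C -> C X6 | T2 X7 | b
  T0 -> a
  T1 -> b
  T2 -> c
  T3 -> d
  X4 -> B C
  X5 -> A T0
  X6 -> C C
  X7 -> S T3
  X8 -> A T0

CYK fill:
  T[0,0] 'a' = {T0}  orig:{}
  T[1,1] 'c' = {T2}  orig:{}
  T[2,2] 'a' = {T0}  orig:{}
  T[0,1] 'ac' = ∅
  T[1,2] 'ca' = ∅
  T[0,2] 'aca' = ∅

S ∉ T[0,2] ⇒ NO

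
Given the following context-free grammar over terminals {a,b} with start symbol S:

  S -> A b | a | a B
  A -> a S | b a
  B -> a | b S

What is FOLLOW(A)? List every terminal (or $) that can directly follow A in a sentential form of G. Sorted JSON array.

FIRST iteration:
[1]
  A via A→a S: +{a}
  A via A→b a: +{b}
  B via B→a: +{a}
  B via B→b S: +{b}
  S via S→A b: +{a,b}
  S: {a,b}  A: {a,b}  B: {a,b}
[2] — fixpoint
  S: {a,b}  A: {a,b}  B: {a,b}

FOLLOW iteration:
initialize: $ ∈ FOLLOW(S)
[1]
  S→A b: FOLLOW(A) ⊇ FIRST(b) = {b}; new: +{b}
  S→a B: FOLLOW(B) ⊇ FOLLOW(S) ⊇ {$}; new: +{$}
  S: {$}  A: {b}  B: {$}
[2]
  A→a S: FOLLOW(S) ⊇ FOLLOW(A) ⊇ {b}; new: +{b}
  S→a B: FOLLOW(B) ⊇ FOLLOW(S) ⊇ {$,b}; new: +{b}
  S: {$,b}  A: {b}  B: {$,b}
[3] (no change)
  S: {$,b}  A: {b}  B: {$,b}

FOLLOW(A) = ["b"]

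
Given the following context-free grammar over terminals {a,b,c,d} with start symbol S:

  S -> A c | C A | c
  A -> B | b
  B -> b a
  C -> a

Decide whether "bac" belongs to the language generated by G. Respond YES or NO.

CNF form of G:
  S -> A T2 | C A | c
  A -> T0 T1 | b
  B -> T0 T1
  C -> a
  T0 -> b
  T1 -> a
  T2 -> c

CYK table (by increasing span):
  cell(0,0) b: {A,T0}  orig:{A}
  cell(1,1) a: {C,T1}  orig:{C}
  cell(2,2) c: {S,T2}  orig:{S}
  cell(0,1) ba: {A,B}
  cell(1,2) ac: ∅
  cell(0,2) bac: {S}

S ∈ T[0,2] ⇒ YES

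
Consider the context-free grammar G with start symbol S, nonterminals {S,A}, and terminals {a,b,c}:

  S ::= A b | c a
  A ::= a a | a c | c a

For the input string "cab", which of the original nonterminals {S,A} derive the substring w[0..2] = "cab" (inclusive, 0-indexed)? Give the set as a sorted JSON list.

Convert to CNF:
  S -> A T2 | T1 T0
  A -> T0 T0 | T0 T1 | T1 T0
  T0 -> a
  T1 -> c
  T2 -> b

CYK fill, restricted to cells inside w[0..2]:
  T[0,0] 'c' = {T1}  orig:{}
  T[1,1] 'a' = {T0}  orig:{}
  T[2,2] 'b' = {T2}  orig:{}
  T[0,1] 'ca' = {A,S}
  T[1,2] 'ab' = ∅
  T[0,2] 'cab' = {S}

Original NTs in T[0,2] deriving "cab": ["S"]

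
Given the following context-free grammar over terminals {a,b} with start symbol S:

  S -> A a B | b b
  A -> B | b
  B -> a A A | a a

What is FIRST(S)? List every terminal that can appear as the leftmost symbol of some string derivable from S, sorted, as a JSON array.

Compute FIRST by fixpoint:
pass 1:
  A via A→b: +{b}
  B via B→a A A: +{a}
  S via S→A a B: +{b}
  FIRST(S)={b}  FIRST(A)={b}  FIRST(B)={a}
pass 2:
  A via A→B: +{a}
  S via S→A a B: +{a}
  FIRST(S)={a,b}  FIRST(A)={a,b}  FIRST(B)={a}
pass 3: done
  FIRST(S)={a,b}  FIRST(A)={a,b}  FIRST(B)={a}

FIRST(S) = ["a", "b"]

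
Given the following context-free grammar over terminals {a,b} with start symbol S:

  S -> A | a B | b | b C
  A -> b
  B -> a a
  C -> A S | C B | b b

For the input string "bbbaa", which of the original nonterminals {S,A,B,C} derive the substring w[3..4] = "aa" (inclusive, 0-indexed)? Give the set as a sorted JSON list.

Convert to CNF:
  S -> T0 B | T1 C | b
  A -> b
  B -> T0 T0
  C -> A S | C B | T1 T1
  T0 -> a
  T1 -> b

CYK table (by increasing span), restricted to cells inside w[3..4]:
  T[3,3] 'a' = {T0}  orig:{}
  T[4,4] 'a' = {T0}  orig:{}
  T[3,4] 'aa' = {B}

Original NTs in T[3,4] deriving "aa": ["B"]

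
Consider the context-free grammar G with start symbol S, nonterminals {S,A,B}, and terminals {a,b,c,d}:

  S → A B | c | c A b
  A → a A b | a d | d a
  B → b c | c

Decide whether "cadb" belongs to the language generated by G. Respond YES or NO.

CNF form of G:
  S -> A B | T3 X5 | c
  A -> T0 T2 | T0 X4 | T2 T0
  B -> T1 T3 | c
  T0 -> a
  T1 -> b
  T2 -> d
  T3 -> c
  X4 -> A T1
  X5 -> A T1

Fill CYK table bottom-up:
  T[0,0] 'c' = {B,S,T3}  orig:{B,S}
  T[1,1] 'a' = {T0}  orig:{}
  T[2,2] 'd' = {T2}  orig:{}
  T[3,3] 'b' = {T1}  orig:{}
  T[0,1] 'ca' = ∅
  T[1,2] 'ad' = {A}
  T[2,3] 'db' = ∅
  T[0,2] 'cad' = ∅
  T[1,3] 'adb' = {X4,X5}  orig:{}
  T[0,3] 'cadb' = {S}

S ∈ T[0,3] ⇒ YES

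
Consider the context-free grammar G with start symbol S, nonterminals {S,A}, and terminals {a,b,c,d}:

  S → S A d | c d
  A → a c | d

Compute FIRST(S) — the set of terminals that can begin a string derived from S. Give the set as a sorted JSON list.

Compute FIRST by fixpoint:
pass 1:
  A via A→a c: +{a}
  A via A→d: +{d}
  S via S→c d: +{c}
  S: {c}  A: {a,d}
pass 2: done
  S: {c}  A: {a,d}

FIRST(S) = ["c"]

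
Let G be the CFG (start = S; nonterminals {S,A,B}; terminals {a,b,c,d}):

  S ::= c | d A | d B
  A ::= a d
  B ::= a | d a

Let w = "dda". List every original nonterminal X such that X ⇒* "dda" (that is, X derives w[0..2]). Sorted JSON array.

Convert to CNF:
  S -> T1 A | T1 B | c
  A -> T0 T1
  B -> T1 T0 | a
  T0 -> a
  T1 -> d

Fill CYK table bottom-up — only the sub-triangle for w[0..2]:
  T[0,0] 'd' = {T1}  orig:{}
  T[1,1] 'd' = {T1}  orig:{}
  T[2,2] 'a' = {B,T0}  orig:{B}
  T[0,1] 'dd' = ∅
  T[1,2] 'da' = {B,S}
  T[0,2] 'dda' = {S}

Original NTs in T[0,2] deriving "dda": ["S"]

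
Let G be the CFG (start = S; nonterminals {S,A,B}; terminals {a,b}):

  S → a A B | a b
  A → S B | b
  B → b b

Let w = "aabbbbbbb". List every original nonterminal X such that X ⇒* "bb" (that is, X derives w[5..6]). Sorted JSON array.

Convert to CNF:
  S -> T1 T0 | T1 X2
  A -> S B | b
  B -> T0 T0
  T0 -> b
  T1 -> a
  X2 -> A B

Fill CYK table bottom-up, restricted to cells inside w[5..6]:
  cell(5,5) b: {A,T0}  orig:{A}
  cell(6,6) b: {A,T0}  orig:{A}
  cell(5,6) bb: {B}

Original NTs in T[5,6] deriving "bb": ["B"]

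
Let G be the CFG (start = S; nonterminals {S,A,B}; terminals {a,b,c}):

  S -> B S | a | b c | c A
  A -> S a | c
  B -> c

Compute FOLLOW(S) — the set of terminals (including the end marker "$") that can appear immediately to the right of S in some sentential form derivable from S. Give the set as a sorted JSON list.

FIRST iteration:
pass 1:
  A via A→c: +{c}
  B via B→c: +{c}
  S via S→B S: +{c}
  S via S→a: +{a}
  S via S→b c: +{b}
  FIRST(S)={a,b,c}  FIRST(A)={c}  FIRST(B)={c}
pass 2:
  A via A→S a: +{a,b}
  FIRST(S)={a,b,c}  FIRST(A)={a,b,c}  FIRST(B)={c}
pass 3: (stable)
  FIRST(S)={a,b,c}  FIRST(A)={a,b,c}  FIRST(B)={c}

FOLLOW sets:
seed FOLLOW(S) with $
iter 1:
  A→S a: FOLLOW(S) ⊇ FIRST(a) = {a}; new: +{a}
  S→B S: FOLLOW(B) ⊇ FIRST(S) = {a,b,c}; new: +{a,b,c}
  S→c A: FOLLOW(A) ⊇ FOLLOW(S) ⊇ {$,a}; new: +{$,a}
  FOLLOW(S)={$,a}  FOLLOW(A)={$,a}  FOLLOW(B)={a,b,c}
iter 2: — fixpoint
  FOLLOW(S)={$,a}  FOLLOW(A)={$,a}  FOLLOW(B)={a,b,c}

FOLLOW(S) = ["$", "a"]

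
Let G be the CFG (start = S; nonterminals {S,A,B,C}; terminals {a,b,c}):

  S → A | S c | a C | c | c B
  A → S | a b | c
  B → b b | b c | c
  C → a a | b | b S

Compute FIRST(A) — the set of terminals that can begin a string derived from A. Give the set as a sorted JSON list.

FIRST iteration:
[1]
  A via A→a b: +{a}
  A via A→c: +{c}
  B via B→b b: +{b}
  B via B→c: +{c}
  C via C→a a: +{a}
  C via C→b: +{b}
  S via S→A: +{a,c}
  S: {a,c}  A: {a,c}  B: {b,c}  C: {a,b}
[2] — fixpoint
  S: {a,c}  A: {a,c}  B: {b,c}  C: {a,b}

FIRST(A) = ["a", "c"]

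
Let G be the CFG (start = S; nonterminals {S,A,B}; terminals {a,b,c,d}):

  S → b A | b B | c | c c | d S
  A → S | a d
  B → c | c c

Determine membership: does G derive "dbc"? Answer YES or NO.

Convert to CNF:
  S -> T1 S | T2 A | T2 B | T3 T3 | c
  A -> T0 T1 | T1 S | T2 A | T2 B | T3 T3 | c
  B -> T3 T3 | c
  T0 -> a
  T1 -> d
  T2 -> b
  T3 -> c

CYK table (by increasing span):
  T[0,0] 'd' = {T1}  orig:{}
  T[1,1] 'b' = {T2}  orig:{}
  T[2,2] 'c' = {A,B,S,T3}  orig:{A,B,S}
  T[0,1] 'db' = ∅
  T[1,2] 'bc' = {A,S}
  T[0,2] 'dbc' = {A,S}

S ∈ T[0,2] ⇒ YES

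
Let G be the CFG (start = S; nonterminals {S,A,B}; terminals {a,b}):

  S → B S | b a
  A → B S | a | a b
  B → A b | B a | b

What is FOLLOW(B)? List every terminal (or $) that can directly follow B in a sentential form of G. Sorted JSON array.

FIRST iteration:
iter 1:
  A via A→a: +{a}
  B via B→A b: +{a}
  B via B→b: +{b}
  S via S→B S: +{a,b}
  FIRST[S]={a,b}  FIRST[A]={a}  FIRST[B]={a,b}
iter 2:
  A via A→B S: +{b}
  FIRST[S]={a,b}  FIRST[A]={a,b}  FIRST[B]={a,b}
iter 3: done
  FIRST[S]={a,b}  FIRST[A]={a,b}  FIRST[B]={a,b}

Compute FOLLOW by fixpoint:
seed FOLLOW(S) with $
iter 1:
  A→B S: FOLLOW(B) ⊇ FIRST(S) = {a,b}; new: +{a,b}
  B→A b: FOLLOW(A) ⊇ FIRST(b) = {b}; new: +{b}
  FOLLOW[S]={$}  FOLLOW[A]={b}  FOLLOW[B]={a,b}
iter 2:
  A→B S: FOLLOW(S) ⊇ FOLLOW(A) ⊇ {b}; new: +{b}
  FOLLOW[S]={$,b}  FOLLOW[A]={b}  FOLLOW[B]={a,b}
iter 3: (stable)
  FOLLOW[S]={$,b}  FOLLOW[A]={b}  FOLLOW[B]={a,b}

FOLLOW(B) = ["a", "b"]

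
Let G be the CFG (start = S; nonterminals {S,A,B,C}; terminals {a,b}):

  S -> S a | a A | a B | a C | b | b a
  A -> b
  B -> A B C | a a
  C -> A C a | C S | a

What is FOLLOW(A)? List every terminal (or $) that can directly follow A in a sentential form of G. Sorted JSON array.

FIRST iteration:
pass 1:
  A via A→b: +{b}
  B via B→A B C: +{b}
  B via B→a a: +{a}
  C via C→A C a: +{b}
  C via C→a: +{a}
  S via S→a A: +{a}
  S via S→b: +{b}
  S: {a,b}  A: {b}  B: {a,b}  C: {a,b}
pass 2: (no change)
  S: {a,b}  A: {b}  B: {a,b}  C: {a,b}

FOLLOW sets:
initialize: $ ∈ FOLLOW(S)
round 1:
  B→A B C: FOLLOW(A) ⊇ FIRST(B) = {a,b}; new: +{a,b}
  B→A B C: FOLLOW(B) ⊇ FIRST(C) = {a,b}; new: +{a,b}
  B→A B C: FOLLOW(C) ⊇ FOLLOW(B) ⊇ {a,b}; new: +{a,b}
  C→C S: FOLLOW(S) ⊇ FOLLOW(C) ⊇ {a,b}; new: +{a,b}
  S→a A: FOLLOW(A) ⊇ FOLLOW(S) ⊇ {$,a,b}; new: +{$}
  S→a B: FOLLOW(B) ⊇ FOLLOW(S) ⊇ {$,a,b}; new: +{$}
  S→a C: FOLLOW(C) ⊇ FOLLOW(S) ⊇ {$,a,b}; new: +{$}
  FOLLOW(S)={$,a,b}  FOLLOW(A)={$,a,b}  FOLLOW(B)={$,a,b}  FOLLOW(C)={$,a,b}
round 2: (stable)
  FOLLOW(S)={$,a,b}  FOLLOW(A)={$,a,b}  FOLLOW(B)={$,a,b}  FOLLOW(C)={$,a,b}

FOLLOW(A) = ["$", "a", "b"]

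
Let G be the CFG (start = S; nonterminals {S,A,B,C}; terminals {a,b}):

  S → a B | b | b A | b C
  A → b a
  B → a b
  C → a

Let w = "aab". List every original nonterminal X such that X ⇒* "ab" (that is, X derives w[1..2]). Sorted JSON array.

Convert to CNF:
  S -> T0 A | T0 C | T1 B | b
  A -> T0 T1
  B -> T1 T0
  C -> a
  T0 -> b
  T1 -> a

CYK table (by increasing span) (cells [i..j] with 1 ≤ i ≤ j ≤ 2 only):
  T[1,1] 'a' = {C,T1}  orig:{C}
  T[2,2] 'b' = {S,T0}  orig:{S}
  T[1,2] 'ab' = {B}

Original NTs in T[1,2] deriving "ab": ["B"]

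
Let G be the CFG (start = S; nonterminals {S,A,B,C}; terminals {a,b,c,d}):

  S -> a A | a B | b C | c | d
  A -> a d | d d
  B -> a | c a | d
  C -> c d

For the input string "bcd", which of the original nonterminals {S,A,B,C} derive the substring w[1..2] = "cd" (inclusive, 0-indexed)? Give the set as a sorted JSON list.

Convert to CNF:
  S -> T0 A | T0 B | T3 C | c | d
  A -> T0 T1 | T1 T1
  B -> T2 T0 | a | d
  C -> T2 T1
  T0 -> a
  T1 -> d
  T2 -> c
  T3 -> b

CYK table (by increasing span), restricted to cells inside w[1..2]:
  cell(1,1) c: {S,T2}  orig:{S}
  cell(2,2) d: {B,S,T1}  orig:{B,S}
  cell(1,2) cd: {C}

Original NTs in T[1,2] deriving "cd": ["C"]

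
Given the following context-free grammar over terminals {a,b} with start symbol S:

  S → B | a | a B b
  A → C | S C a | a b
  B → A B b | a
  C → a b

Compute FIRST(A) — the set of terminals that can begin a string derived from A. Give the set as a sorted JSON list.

FIRST iteration:
iter 1:
  A via A→a b: +{a}
  B via B→A B b: +{a}
  C via C→a b: +{a}
  S via S→B: +{a}
  S: {a}  A: {a}  B: {a}  C: {a}
iter 2: (no change)
  S: {a}  A: {a}  B: {a}  C: {a}

FIRST(A) = ["a"]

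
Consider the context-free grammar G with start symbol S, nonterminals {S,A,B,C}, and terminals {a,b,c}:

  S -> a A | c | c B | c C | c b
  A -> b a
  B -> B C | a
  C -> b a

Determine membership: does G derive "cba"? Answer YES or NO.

Convert to CNF:
  S -> T1 A | T2 B | T2 C | T2 T0 | c
  A -> T0 T1
  B -> B C | a
  C -> T0 T1
  T0 -> b
  T1 -> a
  T2 -> c

Fill CYK table bottom-up:
  [0..0]={S,T2}  "c"  orig:{S}
  [1..1]={T0}  "b"  orig:{}
  [2..2]={B,T1}  "a"  orig:{B}
  [0..1]={S}  "cb"
  [1..2]={A,C}  "ba"
  [0..2]={S}  "cba"

S ∈ T[0,2] ⇒ YES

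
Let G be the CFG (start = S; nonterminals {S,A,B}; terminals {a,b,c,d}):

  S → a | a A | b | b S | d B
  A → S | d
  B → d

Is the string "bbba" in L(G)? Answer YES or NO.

CNF form of G:
  S -> T0 A | T1 S | T2 B | a | b
  A -> T0 A | T1 S | T2 B | a | b | d
  B -> d
  T0 -> a
  T1 -> b
  T2 -> d

CYK table (by increasing span):
  cell(0,0) b: {A,S,T1}  orig:{A,S}
  cell(1,1) b: {A,S,T1}  orig:{A,S}
  cell(2,2) b: {A,S,T1}  orig:{A,S}
  cell(3,3) a: {A,S,T0}  orig:{A,S}
  cell(0,1) bb: {A,S}
  cell(1,2) bb: {A,S}
  cell(2,3) ba: {A,S}
  cell(0,2) bbb: {A,S}
  cell(1,3) bba: {A,S}
  cell(0,3) bbba: {A,S}

S ∈ T[0,3] ⇒ YES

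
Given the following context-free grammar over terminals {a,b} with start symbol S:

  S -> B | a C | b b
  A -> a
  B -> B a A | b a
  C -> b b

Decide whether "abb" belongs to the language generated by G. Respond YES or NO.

Convert to CNF:
  S -> B X3 | T0 C | T1 T0 | T1 T1
  A -> a
  B -> B X2 | T1 T0
  C -> T1 T1
  T0 -> a
  T1 -> b
  X2 -> T0 A
  X3 -> T0 A

CYK table (by increasing span):
  [0..0]={A,T0}  "a"  orig:{A}
  [1..1]={T1}  "b"  orig:{}
  [2..2]={T1}  "b"  orig:{}
  [0..1]=∅  "ab"
  [1..2]={C,S}  "bb"
  [0..2]={S}  "abb"

S ∈ T[0,2] ⇒ YES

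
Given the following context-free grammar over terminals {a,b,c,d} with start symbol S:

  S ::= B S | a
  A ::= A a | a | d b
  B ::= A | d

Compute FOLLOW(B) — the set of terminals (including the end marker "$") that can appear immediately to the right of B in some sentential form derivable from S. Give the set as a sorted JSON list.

FIRST sets, iterate to fixpoint:
round 1:
  A via A→a: +{a}
  A via A→d b: +{d}
  B via B→A: +{a,d}
  S via S→B S: +{a,d}
  FIRST[S]={a,d}  FIRST[A]={a,d}  FIRST[B]={a,d}
round 2: (stable)
  FIRST[S]={a,d}  FIRST[A]={a,d}  FIRST[B]={a,d}

FOLLOW iteration:
initialize: $ ∈ FOLLOW(S)
pass 1:
  A→A a: FOLLOW(A) ⊇ FIRST(a) = {a}; new: +{a}
  S→B S: FOLLOW(B) ⊇ FIRST(S) = {a,d}; new: +{a,d}
  S: {$}  A: {a}  B: {a,d}
pass 2:
  B→A: FOLLOW(A) ⊇ FOLLOW(B) ⊇ {a,d}; new: +{d}
  S: {$}  A: {a,d}  B: {a,d}
pass 3: — fixpoint
  S: {$}  A: {a,d}  B: {a,d}

FOLLOW(B) = ["a", "d"]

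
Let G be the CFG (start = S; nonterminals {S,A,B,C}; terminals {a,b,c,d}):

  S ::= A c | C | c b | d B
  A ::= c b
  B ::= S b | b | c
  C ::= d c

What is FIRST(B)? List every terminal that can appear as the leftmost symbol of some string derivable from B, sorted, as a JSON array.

Compute FIRST by fixpoint:
pass 1:
  A via A→c b: +{c}
  B via B→b: +{b}
  B via B→c: +{c}
  C via C→d c: +{d}
  S via S→A c: +{c}
  S via S→C: +{d}
  FIRST[S]={c,d}  FIRST[A]={c}  FIRST[B]={b,c}  FIRST[C]={d}
pass 2:
  B via B→S b: +{d}
  FIRST[S]={c,d}  FIRST[A]={c}  FIRST[B]={b,c,d}  FIRST[C]={d}
pass 3: — fixpoint
  FIRST[S]={c,d}  FIRST[A]={c}  FIRST[B]={b,c,d}  FIRST[C]={d}

FIRST(B) = ["b", "c", "d"]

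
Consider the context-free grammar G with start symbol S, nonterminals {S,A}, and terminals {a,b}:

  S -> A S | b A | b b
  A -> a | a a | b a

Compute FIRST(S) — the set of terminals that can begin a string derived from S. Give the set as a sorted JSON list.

FIRST sets, iterate to fixpoint:
round 1:
  A via A→a: +{a}
  A via A→b a: +{b}
  S via S→A S: +{a,b}
  FIRST[S]={a,b}  FIRST[A]={a,b}
round 2: done
  FIRST[S]={a,b}  FIRST[A]={a,b}

FIRST(S) = ["a", "b"]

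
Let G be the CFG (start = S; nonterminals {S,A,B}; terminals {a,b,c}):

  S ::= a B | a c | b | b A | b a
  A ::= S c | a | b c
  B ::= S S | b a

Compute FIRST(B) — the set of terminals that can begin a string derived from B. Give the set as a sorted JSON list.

Compute FIRST by fixpoint:
[1]
  A via A→a: +{a}
  A via A→b c: +{b}
  B via B→b a: +{b}
  S via S→a B: +{a}
  S via S→b: +{b}
  S: {a,b}  A: {a,b}  B: {b}
[2]
  B via B→S S: +{a}
  S: {a,b}  A: {a,b}  B: {a,b}
[3] — fixpoint
  S: {a,b}  A: {a,b}  B: {a,b}

FIRST(B) = ["a", "b"]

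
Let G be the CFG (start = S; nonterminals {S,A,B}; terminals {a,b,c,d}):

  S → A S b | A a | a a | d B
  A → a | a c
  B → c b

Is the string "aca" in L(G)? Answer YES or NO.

CNF form of G:
  S -> A T0 | A X4 | T0 T0 | T3 B
  A -> T0 T1 | a
  B -> T1 T2
  T0 -> a
  T1 -> c
  T2 -> b
  T3 -> d
  X4 -> S T2

Fill CYK table bottom-up:
  T[0,0] 'a' = {A,T0}  orig:{A}
  T[1,1] 'c' = {T1}  orig:{}
  T[2,2] 'a' = {A,T0}  orig:{A}
  T[0,1] 'ac' = {A}
  T[1,2] 'ca' = ∅
  T[0,2] 'aca' = {S}

S ∈ T[0,2] ⇒ YES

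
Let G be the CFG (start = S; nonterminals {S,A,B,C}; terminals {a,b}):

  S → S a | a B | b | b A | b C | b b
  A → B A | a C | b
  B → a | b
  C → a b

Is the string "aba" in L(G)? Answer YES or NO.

CNF form of G:
  S -> S T0 | T0 B | T1 A | T1 C | T1 T1 | b
  A -> B A | T0 C | b
  B -> a | b
  C -> T0 T1
  T0 -> a
  T1 -> b

CYK table (by increasing span):
  [0..0]={B,T0}  "a"  orig:{B}
  [1..1]={A,B,S,T1}  "b"  orig:{A,B,S}
  [2..2]={B,T0}  "a"  orig:{B}
  [0..1]={A,C,S}  "ab"
  [1..2]={S}  "ba"
  [0..2]={S}  "aba"

S ∈ T[0,2] ⇒ YES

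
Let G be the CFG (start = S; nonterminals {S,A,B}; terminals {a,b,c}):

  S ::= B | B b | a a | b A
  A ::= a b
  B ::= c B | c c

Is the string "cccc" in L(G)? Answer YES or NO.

Convert to CNF:
  S -> B T1 | T0 T0 | T1 A | T2 B | T2 T2
  A -> T0 T1
  B -> T2 B | T2 T2
  T0 -> a
  T1 -> b
  T2 -> c

CYK fill:
  T[0,0] 'c' = {T2}  orig:{}
  T[1,1] 'c' = {T2}  orig:{}
  T[2,2] 'c' = {T2}  orig:{}
  T[3,3] 'c' = {T2}  orig:{}
  T[0,1] 'cc' = {B,S}
  T[1,2] 'cc' = {B,S}
  T[2,3] 'cc' = {B,S}
  T[0,2] 'ccc' = {B,S}
  T[1,3] 'ccc' = {B,S}
  T[0,3] 'cccc' = {B,S}

S ∈ T[0,3] ⇒ YES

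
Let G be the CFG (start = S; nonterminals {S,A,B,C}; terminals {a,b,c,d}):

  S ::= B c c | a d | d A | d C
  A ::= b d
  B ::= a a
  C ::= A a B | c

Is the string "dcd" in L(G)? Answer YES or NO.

Convert to CNF:
  S -> B X5 | T1 A | T1 C | T2 T1
  A -> T0 T1
  B -> T2 T2
  C -> A X4 | c
  T0 -> b
  T1 -> d
  T2 -> a
  T3 -> c
  X4 -> T2 B
  X5 -> T3 T3

CYK fill:
  T[0,0] 'd' = {T1}  orig:{}
  T[1,1] 'c' = {C,T3}  orig:{C}
  T[2,2] 'd' = {T1}  orig:{}
  T[0,1] 'dc' = {S}
  T[1,2] 'cd' = ∅
  T[0,2] 'dcd' = ∅

S ∉ T[0,2] ⇒ NO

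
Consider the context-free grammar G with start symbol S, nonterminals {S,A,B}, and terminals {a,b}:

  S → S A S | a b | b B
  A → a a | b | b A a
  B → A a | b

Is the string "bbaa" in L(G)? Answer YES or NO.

CNF form of G:
  S -> S X3 | T0 T1 | T1 B
  A -> T0 T0 | T1 X2 | b
  B -> A T0 | b
  T0 -> a
  T1 -> b
  X2 -> A T0
  X3 -> A S

Fill CYK table bottom-up:
  T[0,0] 'b' = {A,B,T1}  orig:{A,B}
  T[1,1] 'b' = {A,B,T1}  orig:{A,B}
  T[2,2] 'a' = {T0}  orig:{}
  T[3,3] 'a' = {T0}  orig:{}
  T[0,1] 'bb' = {S}
  T[1,2] 'ba' = {B,X2}  orig:{B}
  T[2,3] 'aa' = {A}
  T[0,2] 'bba' = {A,S}
  T[1,3] 'baa' = ∅
  T[0,3] 'bbaa' = {B,X2}  orig:{B}

S ∉ T[0,3] ⇒ NO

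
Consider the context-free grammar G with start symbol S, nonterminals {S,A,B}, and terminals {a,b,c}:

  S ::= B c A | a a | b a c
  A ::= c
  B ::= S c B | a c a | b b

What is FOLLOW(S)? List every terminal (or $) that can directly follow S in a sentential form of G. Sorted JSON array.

FIRST iteration:
iter 1:
  A via A→c: +{c}
  B via B→a c a: +{a}
  B via B→b b: +{b}
  S via S→B c A: +{a,b}
  FIRST(S)={a,b}  FIRST(A)={c}  FIRST(B)={a,b}
iter 2: done
  FIRST(S)={a,b}  FIRST(A)={c}  FIRST(B)={a,b}

Compute FOLLOW by fixpoint:
initialize: $ ∈ FOLLOW(S)
iter 1:
  B→S c B: FOLLOW(S) ⊇ FIRST(c) = {c}; new: +{c}
  S→B c A: FOLLOW(B) ⊇ FIRST(c) = {c}; new: +{c}
  S→B c A: FOLLOW(A) ⊇ FOLLOW(S) ⊇ {$,c}; new: +{$,c}
  FOLLOW(S)={$,c}  FOLLOW(A)={$,c}  FOLLOW(B)={c}
iter 2: (no change)
  FOLLOW(S)={$,c}  FOLLOW(A)={$,c}  FOLLOW(B)={c}

FOLLOW(S) = ["$", "c"]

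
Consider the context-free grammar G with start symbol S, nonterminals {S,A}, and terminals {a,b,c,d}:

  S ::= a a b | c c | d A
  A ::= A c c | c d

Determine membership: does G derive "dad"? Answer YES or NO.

Convert to CNF:
  S -> T0 T0 | T1 A | T2 X5
  A -> A X4 | T0 T1
  T0 -> c
  T1 -> d
  T2 -> a
  T3 -> b
  X4 -> T0 T0
  X5 -> T2 T3

CYK fill:
  cell(0,0) d: {T1}  orig:{}
  cell(1,1) a: {T2}  orig:{}
  cell(2,2) d: {T1}  orig:{}
  cell(0,1) da: ∅
  cell(1,2) ad: ∅
  cell(0,2) dad: ∅

S ∉ T[0,2] ⇒ NO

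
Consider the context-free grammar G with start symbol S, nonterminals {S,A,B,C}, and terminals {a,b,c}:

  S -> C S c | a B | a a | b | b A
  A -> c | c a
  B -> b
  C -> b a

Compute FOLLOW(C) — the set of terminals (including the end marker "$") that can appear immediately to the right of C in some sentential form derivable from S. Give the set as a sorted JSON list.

Compute FIRST by fixpoint:
iter 1:
  A via A→c: +{c}
  B via B→b: +{b}
  C via C→b a: +{b}
  S via S→C S c: +{b}
  S via S→a B: +{a}
  S: {a,b}  A: {c}  B: {b}  C: {b}
iter 2: (stable)
  S: {a,b}  A: {c}  B: {b}  C: {b}

FOLLOW iteration:
seed FOLLOW(S) with $
[1]
  S→C S c: FOLLOW(C) ⊇ FIRST(S) = {a,b}; new: +{a,b}
  S→C S c: FOLLOW(S) ⊇ FIRST(c) = {c}; new: +{c}
  S→a B: FOLLOW(B) ⊇ FOLLOW(S) ⊇ {$,c}; new: +{$,c}
  S→b A: FOLLOW(A) ⊇ FOLLOW(S) ⊇ {$,c}; new: +{$,c}
  FOLLOW[S]={$,c}  FOLLOW[A]={$,c}  FOLLOW[B]={$,c}  FOLLOW[C]={a,b}
[2] (no change)
  FOLLOW[S]={$,c}  FOLLOW[A]={$,c}  FOLLOW[B]={$,c}  FOLLOW[C]={a,b}

FOLLOW(C) = ["a", "b"]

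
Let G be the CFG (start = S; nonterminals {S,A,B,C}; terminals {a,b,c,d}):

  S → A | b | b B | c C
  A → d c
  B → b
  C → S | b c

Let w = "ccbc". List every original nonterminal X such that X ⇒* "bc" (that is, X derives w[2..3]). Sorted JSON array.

Convert to CNF:
  S -> T0 T1 | T1 C | T2 B | b
  A -> T0 T1
  B -> b
  C -> T0 T1 | T1 C | T2 B | T2 T1 | b
  T0 -> d
  T1 -> c
  T2 -> b

CYK table (by increasing span) (cells [i..j] with 2 ≤ i ≤ j ≤ 3 only):
  cell(2,2) b: {B,C,S,T2}  orig:{B,C,S}
  cell(3,3) c: {T1}  orig:{}
  cell(2,3) bc: {C}

Original NTs in T[2,3] deriving "bc": ["C"]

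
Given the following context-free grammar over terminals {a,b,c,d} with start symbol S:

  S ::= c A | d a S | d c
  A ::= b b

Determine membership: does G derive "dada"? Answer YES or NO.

Convert to CNF:
  S -> T1 A | T2 T1 | T2 X4
  A -> T0 T0
  T0 -> b
  T1 -> c
  T2 -> d
  T3 -> a
  X4 -> T3 S

Fill CYK table bottom-up:
  [0..0]={T2}  "d"  orig:{}
  [1..1]={T3}  "a"  orig:{}
  [2..2]={T2}  "d"  orig:{}
  [3..3]={T3}  "a"  orig:{}
  [0..1]=∅  "da"
  [1..2]=∅  "ad"
  [2..3]=∅  "da"
  [0..2]=∅  "dad"
  [1..3]=∅  "ada"
  [0..3]=∅  "dada"

S ∉ T[0,3] ⇒ NO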